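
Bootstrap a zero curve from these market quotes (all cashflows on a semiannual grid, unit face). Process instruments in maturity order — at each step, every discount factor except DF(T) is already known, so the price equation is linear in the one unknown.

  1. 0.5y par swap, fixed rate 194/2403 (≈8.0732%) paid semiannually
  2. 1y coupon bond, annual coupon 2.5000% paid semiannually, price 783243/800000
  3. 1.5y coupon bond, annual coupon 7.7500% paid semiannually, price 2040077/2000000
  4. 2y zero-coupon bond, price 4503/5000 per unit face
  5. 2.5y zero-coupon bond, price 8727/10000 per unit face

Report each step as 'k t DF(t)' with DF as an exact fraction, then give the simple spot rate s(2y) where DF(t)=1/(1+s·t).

step 1 [0.5y] swap r/2=97/2403: DF=(1 − 97/2403·(0))/(1+97/2403) = 2403/2500 ≈ 0.961200
step 2 [1y] bond c/2=1/80: DF=(783243/800000 − 1/80·(0.961200))/(1+1/80) = 9551/10000 ≈ 0.955100
step 3 [1.5y] bond c/2=31/800: DF=(2040077/2000000 − 31/800·(0.961200+0.955100))/(1+31/800) = 1821/2000 ≈ 0.910500
step 4 [2y] zero: DF = P = 4503/5000 ≈ 0.900600
step 5 [2.5y] zero: DF = P = 8727/10000 ≈ 0.872700

1 1/2 2403/2500
2 1 9551/10000
3 3/2 1821/2000
4 2 4503/5000
5 5/2 8727/10000
s(2y) = (1/(4503/5000) − 1)/(2) = 497/9006 ≈ 5.5185%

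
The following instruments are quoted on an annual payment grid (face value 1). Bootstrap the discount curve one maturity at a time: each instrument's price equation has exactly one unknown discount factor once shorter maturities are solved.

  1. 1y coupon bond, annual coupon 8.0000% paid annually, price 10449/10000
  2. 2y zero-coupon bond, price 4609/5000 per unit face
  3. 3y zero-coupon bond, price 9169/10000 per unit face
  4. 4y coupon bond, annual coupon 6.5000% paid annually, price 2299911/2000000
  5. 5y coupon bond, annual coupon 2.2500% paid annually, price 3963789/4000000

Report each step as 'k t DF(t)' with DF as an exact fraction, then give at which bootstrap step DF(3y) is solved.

step 1 [1y] bond c/1=2/25: DF=(10449/10000 − 2/25·(0))/(1+2/25) = 387/400 ≈ 0.967500
step 2 [2y] zero: DF = P = 4609/5000 ≈ 0.921800
step 3 [3y] zero: DF = P = 9169/10000 ≈ 0.916900
step 4 [4y] bond c/1=13/200: DF=(2299911/2000000 − 13/200·(0.967500+0.921800+0.916900))/(1+13/200) = 1817/2000 ≈ 0.908500
step 5 [5y] bond c/1=9/400: DF=(3963789/4000000 − 9/400·(0.967500+0.921800+0.916900+0.908500))/(1+9/400) = 4437/5000 ≈ 0.887400

1 1 387/400
2 2 4609/5000
3 3 9169/10000
4 4 1817/2000
5 5 4437/5000
DF(3y) is solved at step 3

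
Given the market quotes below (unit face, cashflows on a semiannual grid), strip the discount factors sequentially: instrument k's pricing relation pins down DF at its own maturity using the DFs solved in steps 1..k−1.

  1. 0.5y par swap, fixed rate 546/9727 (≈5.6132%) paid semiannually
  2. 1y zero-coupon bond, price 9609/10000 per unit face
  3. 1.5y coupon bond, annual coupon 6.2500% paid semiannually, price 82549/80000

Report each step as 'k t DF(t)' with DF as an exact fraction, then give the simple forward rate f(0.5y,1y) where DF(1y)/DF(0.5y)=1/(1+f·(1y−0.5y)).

step 1 [0.5y] swap r/2=273/9727: DF=(1 − 273/9727·(0))/(1+273/9727) = 9727/10000 ≈ 0.972700
step 2 [1y] zero: DF = P = 9609/10000 ≈ 0.960900
step 3 [1.5y] bond c/2=1/32: DF=(82549/80000 − 1/32·(0.972700+0.960900))/(1+1/32) = 471/500 ≈ 0.942000

1 1/2 9727/10000
2 1 9609/10000
3 3/2 471/500
f(0.5y,1y) = ((9727/10000)/(9609/10000) − 1)/(1/2) = 236/9609 ≈ 2.4560%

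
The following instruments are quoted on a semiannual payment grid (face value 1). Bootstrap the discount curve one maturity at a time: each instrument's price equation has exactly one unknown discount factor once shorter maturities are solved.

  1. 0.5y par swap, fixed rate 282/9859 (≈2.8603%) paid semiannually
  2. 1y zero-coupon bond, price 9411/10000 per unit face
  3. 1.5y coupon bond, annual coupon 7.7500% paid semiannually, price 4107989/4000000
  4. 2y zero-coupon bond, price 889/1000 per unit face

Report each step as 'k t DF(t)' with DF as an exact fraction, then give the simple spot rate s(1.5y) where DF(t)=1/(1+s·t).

step 1 [0.5y] swap r/2=141/9859: DF=(1 − 141/9859·(0))/(1+141/9859) = 9859/10000 ≈ 0.985900
step 2 [1y] zero: DF = P = 9411/10000 ≈ 0.941100
step 3 [1.5y] bond c/2=31/800: DF=(4107989/4000000 − 31/800·(0.985900+0.941100))/(1+31/800) = 573/625 ≈ 0.916800
step 4 [2y] zero: DF = P = 889/1000 ≈ 0.889000

1 1/2 9859/10000
2 1 9411/10000
3 3/2 573/625
4 2 889/1000
s(1.5y) = (1/(573/625) − 1)/(3/2) = 104/1719 ≈ 6.0500%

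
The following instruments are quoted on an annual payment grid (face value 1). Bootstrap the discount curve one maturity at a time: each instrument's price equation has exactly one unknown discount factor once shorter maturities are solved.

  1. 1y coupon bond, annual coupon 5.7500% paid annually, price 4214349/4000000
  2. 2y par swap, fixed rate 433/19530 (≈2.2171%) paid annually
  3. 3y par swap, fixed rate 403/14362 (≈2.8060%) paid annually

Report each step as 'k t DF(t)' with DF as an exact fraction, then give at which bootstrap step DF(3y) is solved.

step 1 [1y] bond c/1=23/400: DF=(4214349/4000000 − 23/400·(0))/(1+23/400) = 9963/10000 ≈ 0.996300
step 2 [2y] swap r/1=433/19530: DF=(1 − 433/19530·(0.996300))/(1+433/19530) = 9567/10000 ≈ 0.956700
step 3 [3y] swap r/1=403/14362: DF=(1 − 403/14362·(0.996300+0.956700))/(1+403/14362) = 4597/5000 ≈ 0.919400

1 1 9963/10000
2 2 9567/10000
3 3 4597/5000
DF(3y) is solved at step 3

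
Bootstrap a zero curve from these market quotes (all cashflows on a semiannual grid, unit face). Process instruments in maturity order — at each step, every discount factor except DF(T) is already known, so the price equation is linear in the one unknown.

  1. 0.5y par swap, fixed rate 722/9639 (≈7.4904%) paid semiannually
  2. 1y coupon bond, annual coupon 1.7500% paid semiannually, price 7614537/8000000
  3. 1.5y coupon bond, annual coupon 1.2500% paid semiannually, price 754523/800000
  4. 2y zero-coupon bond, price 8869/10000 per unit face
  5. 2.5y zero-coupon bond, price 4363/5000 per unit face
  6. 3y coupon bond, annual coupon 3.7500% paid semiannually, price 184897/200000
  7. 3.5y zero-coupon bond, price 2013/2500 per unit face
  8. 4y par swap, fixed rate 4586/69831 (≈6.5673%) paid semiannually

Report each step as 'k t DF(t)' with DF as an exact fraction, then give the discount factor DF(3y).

1 1/2 9639/10000
2 1 1169/1250
3 3/2 1851/2000
4 2 8869/10000
5 5/2 4363/5000
6 3 8231/10000
7 7/2 2013/2500
8 4 7707/10000
DF(3y) = 8231/10000 ≈ 0.823100

step 1 [0.5y] swap r/2=361/9639: DF=(1 − 361/9639·(0))/(1+361/9639) = 9639/10000 ≈ 0.963900
step 2 [1y] bond c/2=7/800: DF=(7614537/8000000 − 7/800·(0.963900))/(1+7/800) = 1169/1250 ≈ 0.935200
step 3 [1.5y] bond c/2=1/160: DF=(754523/800000 − 1/160·(0.963900+0.935200))/(1+1/160) = 1851/2000 ≈ 0.925500
step 4 [2y] zero: DF = P = 8869/10000 ≈ 0.886900
step 5 [2.5y] zero: DF = P = 4363/5000 ≈ 0.872600
step 6 [3y] bond c/2=3/160: DF=(184897/200000 − 3/160·(0.963900+0.935200+0.925500+0.886900+0.872600))/(1+3/160) = 8231/10000 ≈ 0.823100
step 7 [3.5y] zero: DF = P = 2013/2500 ≈ 0.805200
step 8 [4y] swap r/2=2293/69831: DF=(1 − 2293/69831·(0.963900+0.935200+0.925500+0.886900+0.872600+0.823100+0.805200))/(1+2293/69831) = 7707/10000 ≈ 0.770700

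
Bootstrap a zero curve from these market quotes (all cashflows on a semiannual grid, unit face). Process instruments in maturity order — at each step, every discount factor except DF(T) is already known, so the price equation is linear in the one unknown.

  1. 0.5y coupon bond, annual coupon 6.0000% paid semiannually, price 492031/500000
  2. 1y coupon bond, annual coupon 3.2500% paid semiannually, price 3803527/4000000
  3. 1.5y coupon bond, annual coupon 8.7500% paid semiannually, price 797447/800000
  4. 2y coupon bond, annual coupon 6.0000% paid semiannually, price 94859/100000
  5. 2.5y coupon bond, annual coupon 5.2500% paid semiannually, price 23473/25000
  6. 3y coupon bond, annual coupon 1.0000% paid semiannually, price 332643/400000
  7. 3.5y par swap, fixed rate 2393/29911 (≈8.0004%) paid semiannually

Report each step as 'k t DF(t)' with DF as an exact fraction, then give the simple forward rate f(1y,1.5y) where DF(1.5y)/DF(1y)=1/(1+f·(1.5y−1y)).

1 1/2 4777/5000
2 1 2301/2500
3 3/2 2191/2500
4 2 1051/1250
5 5/2 823/1000
6 3 1611/2000
7 7/2 7607/10000
f(1y,1.5y) = ((2301/2500)/(2191/2500) − 1)/(1/2) = 220/2191 ≈ 10.0411%

step 1 [0.5y] bond c/2=3/100: DF=(492031/500000 − 3/100·(0))/(1+3/100) = 4777/5000 ≈ 0.955400
step 2 [1y] bond c/2=13/800: DF=(3803527/4000000 − 13/800·(0.955400))/(1+13/800) = 2301/2500 ≈ 0.920400
step 3 [1.5y] bond c/2=7/160: DF=(797447/800000 − 7/160·(0.955400+0.920400))/(1+7/160) = 2191/2500 ≈ 0.876400
step 4 [2y] bond c/2=3/100: DF=(94859/100000 − 3/100·(0.955400+0.920400+0.876400))/(1+3/100) = 1051/1250 ≈ 0.840800
step 5 [2.5y] bond c/2=21/800: DF=(23473/25000 − 21/800·(0.955400+0.920400+0.876400+0.840800))/(1+21/800) = 823/1000 ≈ 0.823000
step 6 [3y] bond c/2=1/200: DF=(332643/400000 − 1/200·(0.955400+0.920400+0.876400+0.840800+0.823000))/(1+1/200) = 1611/2000 ≈ 0.805500
step 7 [3.5y] swap r/2=2393/59822: DF=(1 − 2393/59822·(0.955400+0.920400+0.876400+0.840800+0.823000+0.805500))/(1+2393/59822) = 7607/10000 ≈ 0.760700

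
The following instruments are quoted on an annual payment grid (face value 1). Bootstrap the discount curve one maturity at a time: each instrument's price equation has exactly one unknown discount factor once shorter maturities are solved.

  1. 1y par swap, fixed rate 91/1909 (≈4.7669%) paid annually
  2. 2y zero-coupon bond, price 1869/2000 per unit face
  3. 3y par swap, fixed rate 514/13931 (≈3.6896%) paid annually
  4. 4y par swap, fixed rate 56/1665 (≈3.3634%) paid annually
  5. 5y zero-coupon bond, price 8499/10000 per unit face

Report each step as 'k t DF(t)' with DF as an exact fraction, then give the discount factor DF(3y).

1 1 1909/2000
2 2 1869/2000
3 3 2243/2500
4 4 548/625
5 5 8499/10000
DF(3y) = 2243/2500 ≈ 0.897200

step 1 [1y] swap r/1=91/1909: DF=(1 − 91/1909·(0))/(1+91/1909) = 1909/2000 ≈ 0.954500
step 2 [2y] zero: DF = P = 1869/2000 ≈ 0.934500
step 3 [3y] swap r/1=514/13931: DF=(1 − 514/13931·(0.954500+0.934500))/(1+514/13931) = 2243/2500 ≈ 0.897200
step 4 [4y] swap r/1=56/1665: DF=(1 − 56/1665·(0.954500+0.934500+0.897200))/(1+56/1665) = 548/625 ≈ 0.876800
step 5 [5y] zero: DF = P = 8499/10000 ≈ 0.849900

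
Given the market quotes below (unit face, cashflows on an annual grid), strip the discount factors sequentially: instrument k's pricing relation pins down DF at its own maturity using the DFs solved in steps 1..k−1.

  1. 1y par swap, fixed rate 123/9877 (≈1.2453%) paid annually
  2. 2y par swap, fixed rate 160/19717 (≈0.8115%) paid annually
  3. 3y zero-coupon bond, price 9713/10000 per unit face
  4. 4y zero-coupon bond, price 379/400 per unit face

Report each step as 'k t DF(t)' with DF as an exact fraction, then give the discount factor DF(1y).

step 1 [1y] swap r/1=123/9877: DF=(1 − 123/9877·(0))/(1+123/9877) = 9877/10000 ≈ 0.987700
step 2 [2y] swap r/1=160/19717: DF=(1 − 160/19717·(0.987700))/(1+160/19717) = 123/125 ≈ 0.984000
step 3 [3y] zero: DF = P = 9713/10000 ≈ 0.971300
step 4 [4y] zero: DF = P = 379/400 ≈ 0.947500

1 1 9877/10000
2 2 123/125
3 3 9713/10000
4 4 379/400
DF(1y) = 9877/10000 ≈ 0.987700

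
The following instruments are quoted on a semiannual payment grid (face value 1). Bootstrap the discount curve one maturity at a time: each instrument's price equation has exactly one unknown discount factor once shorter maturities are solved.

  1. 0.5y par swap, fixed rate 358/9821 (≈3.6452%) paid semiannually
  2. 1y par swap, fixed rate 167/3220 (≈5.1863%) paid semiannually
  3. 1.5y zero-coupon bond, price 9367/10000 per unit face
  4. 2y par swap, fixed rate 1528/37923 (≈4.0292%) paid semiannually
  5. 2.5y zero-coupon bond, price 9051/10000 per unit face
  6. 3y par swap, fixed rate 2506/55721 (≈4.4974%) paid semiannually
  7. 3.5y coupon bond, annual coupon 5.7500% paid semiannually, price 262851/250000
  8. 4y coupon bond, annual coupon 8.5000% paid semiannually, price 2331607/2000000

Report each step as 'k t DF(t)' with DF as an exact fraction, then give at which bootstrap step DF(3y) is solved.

step 1 [0.5y] swap r/2=179/9821: DF=(1 − 179/9821·(0))/(1+179/9821) = 9821/10000 ≈ 0.982100
step 2 [1y] swap r/2=167/6440: DF=(1 − 167/6440·(0.982100))/(1+167/6440) = 9499/10000 ≈ 0.949900
step 3 [1.5y] zero: DF = P = 9367/10000 ≈ 0.936700
step 4 [2y] swap r/2=764/37923: DF=(1 − 764/37923·(0.982100+0.949900+0.936700))/(1+764/37923) = 2309/2500 ≈ 0.923600
step 5 [2.5y] zero: DF = P = 9051/10000 ≈ 0.905100
step 6 [3y] swap r/2=1253/55721: DF=(1 − 1253/55721·(0.982100+0.949900+0.936700+0.923600+0.905100))/(1+1253/55721) = 8747/10000 ≈ 0.874700
step 7 [3.5y] bond c/2=23/800: DF=(262851/250000 − 23/800·(0.982100+0.949900+0.936700+0.923600+0.905100+0.874700))/(1+23/800) = 8663/10000 ≈ 0.866300
step 8 [4y] bond c/2=17/400: DF=(2331607/2000000 − 17/400·(0.982100+0.949900+0.936700+0.923600+0.905100+0.874700+0.866300))/(1+17/400) = 4279/5000 ≈ 0.855800

1 1/2 9821/10000
2 1 9499/10000
3 3/2 9367/10000
4 2 2309/2500
5 5/2 9051/10000
6 3 8747/10000
7 7/2 8663/10000
8 4 4279/5000
DF(3y) is solved at step 6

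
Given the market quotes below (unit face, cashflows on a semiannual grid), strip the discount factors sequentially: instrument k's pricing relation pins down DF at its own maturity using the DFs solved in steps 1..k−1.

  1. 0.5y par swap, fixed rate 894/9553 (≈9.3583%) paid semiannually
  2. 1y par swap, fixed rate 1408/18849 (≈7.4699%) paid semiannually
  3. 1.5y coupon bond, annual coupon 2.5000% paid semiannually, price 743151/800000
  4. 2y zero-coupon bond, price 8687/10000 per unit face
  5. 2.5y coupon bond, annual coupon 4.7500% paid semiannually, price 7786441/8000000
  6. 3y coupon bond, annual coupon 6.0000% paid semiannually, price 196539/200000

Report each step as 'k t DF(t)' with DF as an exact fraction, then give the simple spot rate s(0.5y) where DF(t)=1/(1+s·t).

step 1 [0.5y] swap r/2=447/9553: DF=(1 − 447/9553·(0))/(1+447/9553) = 9553/10000 ≈ 0.955300
step 2 [1y] swap r/2=704/18849: DF=(1 − 704/18849·(0.955300))/(1+704/18849) = 581/625 ≈ 0.929600
step 3 [1.5y] bond c/2=1/80: DF=(743151/800000 − 1/80·(0.955300+0.929600))/(1+1/80) = 4471/5000 ≈ 0.894200
step 4 [2y] zero: DF = P = 8687/10000 ≈ 0.868700
step 5 [2.5y] bond c/2=19/800: DF=(7786441/8000000 − 19/800·(0.955300+0.929600+0.894200+0.868700))/(1+19/800) = 8661/10000 ≈ 0.866100
step 6 [3y] bond c/2=3/100: DF=(196539/200000 − 3/100·(0.955300+0.929600+0.894200+0.868700+0.866100))/(1+3/100) = 4113/5000 ≈ 0.822600

1 1/2 9553/10000
2 1 581/625
3 3/2 4471/5000
4 2 8687/10000
5 5/2 8661/10000
6 3 4113/5000
s(0.5y) = (1/(9553/10000) − 1)/(1/2) = 894/9553 ≈ 9.3583%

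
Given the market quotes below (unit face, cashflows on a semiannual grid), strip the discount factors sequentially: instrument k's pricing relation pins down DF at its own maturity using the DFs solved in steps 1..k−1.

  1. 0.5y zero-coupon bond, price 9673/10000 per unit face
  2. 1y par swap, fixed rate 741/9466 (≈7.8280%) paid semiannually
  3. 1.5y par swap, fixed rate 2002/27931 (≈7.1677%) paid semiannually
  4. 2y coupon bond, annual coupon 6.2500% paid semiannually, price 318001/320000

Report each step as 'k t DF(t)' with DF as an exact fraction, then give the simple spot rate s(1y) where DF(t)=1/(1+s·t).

1 1/2 9673/10000
2 1 9259/10000
3 3/2 8999/10000
4 2 879/1000
s(1y) = (1/(9259/10000) − 1)/(1) = 741/9259 ≈ 8.0030%

step 1 [0.5y] zero: DF = P = 9673/10000 ≈ 0.967300
step 2 [1y] swap r/2=741/18932: DF=(1 − 741/18932·(0.967300))/(1+741/18932) = 9259/10000 ≈ 0.925900
step 3 [1.5y] swap r/2=1001/27931: DF=(1 − 1001/27931·(0.967300+0.925900))/(1+1001/27931) = 8999/10000 ≈ 0.899900
step 4 [2y] bond c/2=1/32: DF=(318001/320000 − 1/32·(0.967300+0.925900+0.899900))/(1+1/32) = 879/1000 ≈ 0.879000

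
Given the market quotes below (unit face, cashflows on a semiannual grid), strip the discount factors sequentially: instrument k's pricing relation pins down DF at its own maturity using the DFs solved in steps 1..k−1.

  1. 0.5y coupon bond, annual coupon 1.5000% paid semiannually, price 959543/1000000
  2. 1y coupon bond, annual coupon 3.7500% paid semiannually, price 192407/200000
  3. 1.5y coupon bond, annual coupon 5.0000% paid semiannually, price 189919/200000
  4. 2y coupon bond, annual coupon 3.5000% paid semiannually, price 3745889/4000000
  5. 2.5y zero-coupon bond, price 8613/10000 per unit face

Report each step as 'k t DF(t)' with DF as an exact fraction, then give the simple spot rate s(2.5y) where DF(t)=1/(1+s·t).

1 1/2 2381/2500
2 1 2317/2500
3 3/2 4403/5000
4 2 8729/10000
5 5/2 8613/10000
s(2.5y) = (1/(8613/10000) − 1)/(5/2) = 2774/43065 ≈ 6.4414%

step 1 [0.5y] bond c/2=3/400: DF=(959543/1000000 − 3/400·(0))/(1+3/400) = 2381/2500 ≈ 0.952400
step 2 [1y] bond c/2=3/160: DF=(192407/200000 − 3/160·(0.952400))/(1+3/160) = 2317/2500 ≈ 0.926800
step 3 [1.5y] bond c/2=1/40: DF=(189919/200000 − 1/40·(0.952400+0.926800))/(1+1/40) = 4403/5000 ≈ 0.880600
step 4 [2y] bond c/2=7/400: DF=(3745889/4000000 − 7/400·(0.952400+0.926800+0.880600))/(1+7/400) = 8729/10000 ≈ 0.872900
step 5 [2.5y] zero: DF = P = 8613/10000 ≈ 0.861300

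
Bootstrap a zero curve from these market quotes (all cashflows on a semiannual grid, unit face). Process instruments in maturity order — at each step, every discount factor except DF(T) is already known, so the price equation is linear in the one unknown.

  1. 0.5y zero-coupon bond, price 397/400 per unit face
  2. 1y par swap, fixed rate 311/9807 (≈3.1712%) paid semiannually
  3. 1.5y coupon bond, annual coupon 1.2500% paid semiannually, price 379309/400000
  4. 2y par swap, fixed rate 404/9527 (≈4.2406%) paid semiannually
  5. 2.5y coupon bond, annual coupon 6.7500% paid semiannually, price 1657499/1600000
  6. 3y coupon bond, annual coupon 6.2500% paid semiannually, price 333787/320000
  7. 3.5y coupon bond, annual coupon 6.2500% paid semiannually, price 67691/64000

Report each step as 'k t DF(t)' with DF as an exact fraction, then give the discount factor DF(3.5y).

1 1/2 397/400
2 1 9689/10000
3 3/2 4651/5000
4 2 1149/1250
5 5/2 8777/10000
6 3 4347/5000
7 7/2 2143/2500
DF(3.5y) = 2143/2500 ≈ 0.857200

step 1 [0.5y] zero: DF = P = 397/400 ≈ 0.992500
step 2 [1y] swap r/2=311/19614: DF=(1 − 311/19614·(0.992500))/(1+311/19614) = 9689/10000 ≈ 0.968900
step 3 [1.5y] bond c/2=1/160: DF=(379309/400000 − 1/160·(0.992500+0.968900))/(1+1/160) = 4651/5000 ≈ 0.930200
step 4 [2y] swap r/2=202/9527: DF=(1 − 202/9527·(0.992500+0.968900+0.930200))/(1+202/9527) = 1149/1250 ≈ 0.919200
step 5 [2.5y] bond c/2=27/800: DF=(1657499/1600000 − 27/800·(0.992500+0.968900+0.930200+0.919200))/(1+27/800) = 8777/10000 ≈ 0.877700
step 6 [3y] bond c/2=1/32: DF=(333787/320000 − 1/32·(0.992500+0.968900+0.930200+0.919200+0.877700))/(1+1/32) = 4347/5000 ≈ 0.869400
step 7 [3.5y] bond c/2=1/32: DF=(67691/64000 − 1/32·(0.992500+0.968900+0.930200+0.919200+0.877700+0.869400))/(1+1/32) = 2143/2500 ≈ 0.857200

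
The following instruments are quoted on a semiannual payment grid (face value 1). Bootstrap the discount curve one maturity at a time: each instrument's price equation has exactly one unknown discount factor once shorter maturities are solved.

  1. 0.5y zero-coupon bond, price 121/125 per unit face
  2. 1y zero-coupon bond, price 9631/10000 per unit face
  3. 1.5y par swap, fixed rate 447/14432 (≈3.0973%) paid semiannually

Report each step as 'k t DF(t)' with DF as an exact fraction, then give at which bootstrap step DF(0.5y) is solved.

step 1 [0.5y] zero: DF = P = 121/125 ≈ 0.968000
step 2 [1y] zero: DF = P = 9631/10000 ≈ 0.963100
step 3 [1.5y] swap r/2=447/28864: DF=(1 − 447/28864·(0.968000+0.963100))/(1+447/28864) = 9553/10000 ≈ 0.955300

1 1/2 121/125
2 1 9631/10000
3 3/2 9553/10000
DF(0.5y) is solved at step 1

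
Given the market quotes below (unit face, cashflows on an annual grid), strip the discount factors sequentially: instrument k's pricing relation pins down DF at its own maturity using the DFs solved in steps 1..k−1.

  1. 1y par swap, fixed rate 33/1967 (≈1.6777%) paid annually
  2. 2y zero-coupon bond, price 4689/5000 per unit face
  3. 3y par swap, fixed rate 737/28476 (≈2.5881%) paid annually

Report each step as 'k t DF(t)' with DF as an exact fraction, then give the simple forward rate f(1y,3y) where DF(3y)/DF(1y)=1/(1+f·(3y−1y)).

1 1 1967/2000
2 2 4689/5000
3 3 9263/10000
f(1y,3y) = ((1967/2000)/(9263/10000) − 1)/(2) = 286/9263 ≈ 3.0876%

step 1 [1y] swap r/1=33/1967: DF=(1 − 33/1967·(0))/(1+33/1967) = 1967/2000 ≈ 0.983500
step 2 [2y] zero: DF = P = 4689/5000 ≈ 0.937800
step 3 [3y] swap r/1=737/28476: DF=(1 − 737/28476·(0.983500+0.937800))/(1+737/28476) = 9263/10000 ≈ 0.926300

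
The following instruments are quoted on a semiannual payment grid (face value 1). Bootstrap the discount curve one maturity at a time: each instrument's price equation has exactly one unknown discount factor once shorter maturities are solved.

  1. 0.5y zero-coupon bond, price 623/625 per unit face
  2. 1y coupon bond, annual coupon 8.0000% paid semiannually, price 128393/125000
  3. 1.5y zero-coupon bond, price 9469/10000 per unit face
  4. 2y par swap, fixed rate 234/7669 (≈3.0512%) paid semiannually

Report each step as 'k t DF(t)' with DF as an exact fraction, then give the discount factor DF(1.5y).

1 1/2 623/625
2 1 9493/10000
3 3/2 9469/10000
4 2 1883/2000
DF(1.5y) = 9469/10000 ≈ 0.946900

step 1 [0.5y] zero: DF = P = 623/625 ≈ 0.996800
step 2 [1y] bond c/2=1/25: DF=(128393/125000 − 1/25·(0.996800))/(1+1/25) = 9493/10000 ≈ 0.949300
step 3 [1.5y] zero: DF = P = 9469/10000 ≈ 0.946900
step 4 [2y] swap r/2=117/7669: DF=(1 − 117/7669·(0.996800+0.949300+0.946900))/(1+117/7669) = 1883/2000 ≈ 0.941500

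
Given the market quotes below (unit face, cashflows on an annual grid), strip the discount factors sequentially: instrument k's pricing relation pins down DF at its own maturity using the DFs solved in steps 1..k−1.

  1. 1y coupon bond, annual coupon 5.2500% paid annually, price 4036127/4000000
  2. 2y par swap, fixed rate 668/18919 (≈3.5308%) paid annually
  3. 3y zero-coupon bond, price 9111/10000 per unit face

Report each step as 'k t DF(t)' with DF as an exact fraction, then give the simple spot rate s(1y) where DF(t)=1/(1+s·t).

1 1 9587/10000
2 2 2333/2500
3 3 9111/10000
s(1y) = (1/(9587/10000) − 1)/(1) = 413/9587 ≈ 4.3079%

step 1 [1y] bond c/1=21/400: DF=(4036127/4000000 − 21/400·(0))/(1+21/400) = 9587/10000 ≈ 0.958700
step 2 [2y] swap r/1=668/18919: DF=(1 − 668/18919·(0.958700))/(1+668/18919) = 2333/2500 ≈ 0.933200
step 3 [3y] zero: DF = P = 9111/10000 ≈ 0.911100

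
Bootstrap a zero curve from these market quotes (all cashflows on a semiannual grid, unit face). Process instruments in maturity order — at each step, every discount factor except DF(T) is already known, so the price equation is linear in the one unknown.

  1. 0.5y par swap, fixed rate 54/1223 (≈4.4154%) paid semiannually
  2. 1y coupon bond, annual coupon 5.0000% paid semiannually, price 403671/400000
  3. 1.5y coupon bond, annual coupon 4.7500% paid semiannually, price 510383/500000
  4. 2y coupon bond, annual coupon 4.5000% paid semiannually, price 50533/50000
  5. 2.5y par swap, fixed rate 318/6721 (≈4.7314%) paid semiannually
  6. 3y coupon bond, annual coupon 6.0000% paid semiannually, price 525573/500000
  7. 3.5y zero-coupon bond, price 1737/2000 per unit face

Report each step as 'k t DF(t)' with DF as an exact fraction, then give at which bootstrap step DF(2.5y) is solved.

step 1 [0.5y] swap r/2=27/1223: DF=(1 − 27/1223·(0))/(1+27/1223) = 1223/1250 ≈ 0.978400
step 2 [1y] bond c/2=1/40: DF=(403671/400000 − 1/40·(0.978400))/(1+1/40) = 9607/10000 ≈ 0.960700
step 3 [1.5y] bond c/2=19/800: DF=(510383/500000 − 19/800·(0.978400+0.960700))/(1+19/800) = 9521/10000 ≈ 0.952100
step 4 [2y] bond c/2=9/400: DF=(50533/50000 − 9/400·(0.978400+0.960700+0.952100))/(1+9/400) = 578/625 ≈ 0.924800
step 5 [2.5y] swap r/2=159/6721: DF=(1 − 159/6721·(0.978400+0.960700+0.952100+0.924800))/(1+159/6721) = 8887/10000 ≈ 0.888700
step 6 [3y] bond c/2=3/100: DF=(525573/500000 − 3/100·(0.978400+0.960700+0.952100+0.924800+0.888700))/(1+3/100) = 1767/2000 ≈ 0.883500
step 7 [3.5y] zero: DF = P = 1737/2000 ≈ 0.868500

1 1/2 1223/1250
2 1 9607/10000
3 3/2 9521/10000
4 2 578/625
5 5/2 8887/10000
6 3 1767/2000
7 7/2 1737/2000
DF(2.5y) is solved at step 5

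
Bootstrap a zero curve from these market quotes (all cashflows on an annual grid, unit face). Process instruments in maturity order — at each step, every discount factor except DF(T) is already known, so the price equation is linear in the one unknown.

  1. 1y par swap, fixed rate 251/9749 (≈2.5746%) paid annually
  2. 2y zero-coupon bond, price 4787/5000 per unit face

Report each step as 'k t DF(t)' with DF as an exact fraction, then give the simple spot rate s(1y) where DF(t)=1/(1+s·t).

1 1 9749/10000
2 2 4787/5000
s(1y) = (1/(9749/10000) − 1)/(1) = 251/9749 ≈ 2.5746%

step 1 [1y] swap r/1=251/9749: DF=(1 − 251/9749·(0))/(1+251/9749) = 9749/10000 ≈ 0.974900
step 2 [2y] zero: DF = P = 4787/5000 ≈ 0.957400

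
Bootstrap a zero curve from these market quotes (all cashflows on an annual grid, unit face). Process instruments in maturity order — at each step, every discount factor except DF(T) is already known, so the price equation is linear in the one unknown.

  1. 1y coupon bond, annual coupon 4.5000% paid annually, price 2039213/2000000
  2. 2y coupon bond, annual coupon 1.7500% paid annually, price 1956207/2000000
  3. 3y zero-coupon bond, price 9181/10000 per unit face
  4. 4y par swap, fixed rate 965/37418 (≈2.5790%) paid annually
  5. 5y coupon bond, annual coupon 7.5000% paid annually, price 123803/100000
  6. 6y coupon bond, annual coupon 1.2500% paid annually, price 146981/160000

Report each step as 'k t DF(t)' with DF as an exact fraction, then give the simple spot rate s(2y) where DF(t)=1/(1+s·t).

1 1 9757/10000
2 2 1889/2000
3 3 9181/10000
4 4 1807/2000
5 5 4453/5000
6 6 8501/10000
s(2y) = (1/(1889/2000) − 1)/(2) = 111/3778 ≈ 2.9381%

step 1 [1y] bond c/1=9/200: DF=(2039213/2000000 − 9/200·(0))/(1+9/200) = 9757/10000 ≈ 0.975700
step 2 [2y] bond c/1=7/400: DF=(1956207/2000000 − 7/400·(0.975700))/(1+7/400) = 1889/2000 ≈ 0.944500
step 3 [3y] zero: DF = P = 9181/10000 ≈ 0.918100
step 4 [4y] swap r/1=965/37418: DF=(1 − 965/37418·(0.975700+0.944500+0.918100))/(1+965/37418) = 1807/2000 ≈ 0.903500
step 5 [5y] bond c/1=3/40: DF=(123803/100000 − 3/40·(0.975700+0.944500+0.918100+0.903500))/(1+3/40) = 4453/5000 ≈ 0.890600
step 6 [6y] bond c/1=1/80: DF=(146981/160000 − 1/80·(0.975700+0.944500+0.918100+0.903500+0.890600))/(1+1/80) = 8501/10000 ≈ 0.850100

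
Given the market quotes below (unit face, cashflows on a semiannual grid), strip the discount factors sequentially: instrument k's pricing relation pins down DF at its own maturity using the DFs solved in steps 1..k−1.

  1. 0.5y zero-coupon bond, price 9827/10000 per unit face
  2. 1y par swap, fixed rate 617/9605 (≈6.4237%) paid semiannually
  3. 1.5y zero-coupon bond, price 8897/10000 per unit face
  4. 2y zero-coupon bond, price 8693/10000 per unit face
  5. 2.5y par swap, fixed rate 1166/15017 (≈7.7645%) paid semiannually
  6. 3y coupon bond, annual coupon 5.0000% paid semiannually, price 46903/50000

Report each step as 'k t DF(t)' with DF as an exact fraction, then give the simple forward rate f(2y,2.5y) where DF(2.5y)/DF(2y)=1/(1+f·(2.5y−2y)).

step 1 [0.5y] zero: DF = P = 9827/10000 ≈ 0.982700
step 2 [1y] swap r/2=617/19210: DF=(1 − 617/19210·(0.982700))/(1+617/19210) = 9383/10000 ≈ 0.938300
step 3 [1.5y] zero: DF = P = 8897/10000 ≈ 0.889700
step 4 [2y] zero: DF = P = 8693/10000 ≈ 0.869300
step 5 [2.5y] swap r/2=583/15017: DF=(1 − 583/15017·(0.982700+0.938300+0.889700+0.869300))/(1+583/15017) = 8251/10000 ≈ 0.825100
step 6 [3y] bond c/2=1/40: DF=(46903/50000 − 1/40·(0.982700+0.938300+0.889700+0.869300+0.825100))/(1+1/40) = 8053/10000 ≈ 0.805300

1 1/2 9827/10000
2 1 9383/10000
3 3/2 8897/10000
4 2 8693/10000
5 5/2 8251/10000
6 3 8053/10000
f(2y,2.5y) = ((8693/10000)/(8251/10000) − 1)/(1/2) = 884/8251 ≈ 10.7139%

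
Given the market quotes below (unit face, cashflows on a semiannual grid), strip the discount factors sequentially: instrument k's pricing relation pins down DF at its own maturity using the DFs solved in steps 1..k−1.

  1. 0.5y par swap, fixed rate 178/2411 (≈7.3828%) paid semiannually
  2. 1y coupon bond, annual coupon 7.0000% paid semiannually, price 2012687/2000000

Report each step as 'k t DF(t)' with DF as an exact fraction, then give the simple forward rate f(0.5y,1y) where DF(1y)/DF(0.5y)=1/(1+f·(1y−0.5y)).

1 1/2 2411/2500
2 1 9397/10000
f(0.5y,1y) = ((2411/2500)/(9397/10000) − 1)/(1/2) = 494/9397 ≈ 5.2570%

step 1 [0.5y] swap r/2=89/2411: DF=(1 − 89/2411·(0))/(1+89/2411) = 2411/2500 ≈ 0.964400
step 2 [1y] bond c/2=7/200: DF=(2012687/2000000 − 7/200·(0.964400))/(1+7/200) = 9397/10000 ≈ 0.939700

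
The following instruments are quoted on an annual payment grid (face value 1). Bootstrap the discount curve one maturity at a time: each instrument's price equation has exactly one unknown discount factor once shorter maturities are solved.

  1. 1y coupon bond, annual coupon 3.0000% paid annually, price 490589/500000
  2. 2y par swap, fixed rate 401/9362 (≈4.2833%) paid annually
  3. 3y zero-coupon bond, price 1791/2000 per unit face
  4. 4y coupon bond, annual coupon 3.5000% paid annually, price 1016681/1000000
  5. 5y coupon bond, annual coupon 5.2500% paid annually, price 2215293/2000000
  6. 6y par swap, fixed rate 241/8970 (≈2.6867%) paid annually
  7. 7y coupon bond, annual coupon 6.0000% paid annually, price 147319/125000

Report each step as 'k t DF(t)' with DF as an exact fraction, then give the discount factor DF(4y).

1 1 4763/5000
2 2 4599/5000
3 3 1791/2000
4 4 8887/10000
5 5 87/100
6 6 4277/5000
7 7 1009/1250
DF(4y) = 8887/10000 ≈ 0.888700

step 1 [1y] bond c/1=3/100: DF=(490589/500000 − 3/100·(0))/(1+3/100) = 4763/5000 ≈ 0.952600
step 2 [2y] swap r/1=401/9362: DF=(1 − 401/9362·(0.952600))/(1+401/9362) = 4599/5000 ≈ 0.919800
step 3 [3y] zero: DF = P = 1791/2000 ≈ 0.895500
step 4 [4y] bond c/1=7/200: DF=(1016681/1000000 − 7/200·(0.952600+0.919800+0.895500))/(1+7/200) = 8887/10000 ≈ 0.888700
step 5 [5y] bond c/1=21/400: DF=(2215293/2000000 − 21/400·(0.952600+0.919800+0.895500+0.888700))/(1+21/400) = 87/100 ≈ 0.870000
step 6 [6y] swap r/1=241/8970: DF=(1 − 241/8970·(0.952600+0.919800+0.895500+0.888700+0.870000))/(1+241/8970) = 4277/5000 ≈ 0.855400
step 7 [7y] bond c/1=3/50: DF=(147319/125000 − 3/50·(0.952600+0.919800+0.895500+0.888700+0.870000+0.855400))/(1+3/50) = 1009/1250 ≈ 0.807200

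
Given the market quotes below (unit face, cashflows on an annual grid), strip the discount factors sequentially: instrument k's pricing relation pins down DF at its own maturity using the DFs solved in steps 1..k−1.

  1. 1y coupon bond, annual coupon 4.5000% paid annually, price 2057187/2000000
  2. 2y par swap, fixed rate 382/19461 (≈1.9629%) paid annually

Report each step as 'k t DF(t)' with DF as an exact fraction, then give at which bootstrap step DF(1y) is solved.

1 1 9843/10000
2 2 4809/5000
DF(1y) is solved at step 1

step 1 [1y] bond c/1=9/200: DF=(2057187/2000000 − 9/200·(0))/(1+9/200) = 9843/10000 ≈ 0.984300
step 2 [2y] swap r/1=382/19461: DF=(1 − 382/19461·(0.984300))/(1+382/19461) = 4809/5000 ≈ 0.961800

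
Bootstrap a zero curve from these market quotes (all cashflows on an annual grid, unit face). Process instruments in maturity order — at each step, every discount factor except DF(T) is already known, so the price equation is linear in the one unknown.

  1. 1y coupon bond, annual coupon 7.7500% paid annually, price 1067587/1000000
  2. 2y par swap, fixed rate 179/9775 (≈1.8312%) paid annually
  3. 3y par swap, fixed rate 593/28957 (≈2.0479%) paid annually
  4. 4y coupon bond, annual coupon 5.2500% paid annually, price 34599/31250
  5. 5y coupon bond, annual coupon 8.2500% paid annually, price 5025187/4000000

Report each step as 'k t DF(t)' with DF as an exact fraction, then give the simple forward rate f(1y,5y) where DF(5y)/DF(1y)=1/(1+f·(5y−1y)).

step 1 [1y] bond c/1=31/400: DF=(1067587/1000000 − 31/400·(0))/(1+31/400) = 2477/2500 ≈ 0.990800
step 2 [2y] swap r/1=179/9775: DF=(1 − 179/9775·(0.990800))/(1+179/9775) = 4821/5000 ≈ 0.964200
step 3 [3y] swap r/1=593/28957: DF=(1 − 593/28957·(0.990800+0.964200))/(1+593/28957) = 9407/10000 ≈ 0.940700
step 4 [4y] bond c/1=21/400: DF=(34599/31250 − 21/400·(0.990800+0.964200+0.940700))/(1+21/400) = 363/400 ≈ 0.907500
step 5 [5y] bond c/1=33/400: DF=(5025187/4000000 − 33/400·(0.990800+0.964200+0.940700+0.907500))/(1+33/400) = 8707/10000 ≈ 0.870700

1 1 2477/2500
2 2 4821/5000
3 3 9407/10000
4 4 363/400
5 5 8707/10000
f(1y,5y) = ((2477/2500)/(8707/10000) − 1)/(4) = 1201/34828 ≈ 3.4484%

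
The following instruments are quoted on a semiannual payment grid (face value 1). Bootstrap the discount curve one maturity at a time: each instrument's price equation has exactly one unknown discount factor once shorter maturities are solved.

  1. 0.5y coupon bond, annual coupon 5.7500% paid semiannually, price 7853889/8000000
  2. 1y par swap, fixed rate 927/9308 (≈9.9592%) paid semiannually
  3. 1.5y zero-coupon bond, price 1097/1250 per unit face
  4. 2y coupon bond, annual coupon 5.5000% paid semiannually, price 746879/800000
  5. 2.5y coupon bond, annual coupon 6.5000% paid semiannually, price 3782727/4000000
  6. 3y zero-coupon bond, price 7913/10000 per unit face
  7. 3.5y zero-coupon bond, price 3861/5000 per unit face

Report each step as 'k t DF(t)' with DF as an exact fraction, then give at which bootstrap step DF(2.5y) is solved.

step 1 [0.5y] bond c/2=23/800: DF=(7853889/8000000 − 23/800·(0))/(1+23/800) = 9543/10000 ≈ 0.954300
step 2 [1y] swap r/2=927/18616: DF=(1 − 927/18616·(0.954300))/(1+927/18616) = 9073/10000 ≈ 0.907300
step 3 [1.5y] zero: DF = P = 1097/1250 ≈ 0.877600
step 4 [2y] bond c/2=11/400: DF=(746879/800000 − 11/400·(0.954300+0.907300+0.877600))/(1+11/400) = 8353/10000 ≈ 0.835300
step 5 [2.5y] bond c/2=13/400: DF=(3782727/4000000 − 13/400·(0.954300+0.907300+0.877600+0.835300))/(1+13/400) = 4017/5000 ≈ 0.803400
step 6 [3y] zero: DF = P = 7913/10000 ≈ 0.791300
step 7 [3.5y] zero: DF = P = 3861/5000 ≈ 0.772200

1 1/2 9543/10000
2 1 9073/10000
3 3/2 1097/1250
4 2 8353/10000
5 5/2 4017/5000
6 3 7913/10000
7 7/2 3861/5000
DF(2.5y) is solved at step 5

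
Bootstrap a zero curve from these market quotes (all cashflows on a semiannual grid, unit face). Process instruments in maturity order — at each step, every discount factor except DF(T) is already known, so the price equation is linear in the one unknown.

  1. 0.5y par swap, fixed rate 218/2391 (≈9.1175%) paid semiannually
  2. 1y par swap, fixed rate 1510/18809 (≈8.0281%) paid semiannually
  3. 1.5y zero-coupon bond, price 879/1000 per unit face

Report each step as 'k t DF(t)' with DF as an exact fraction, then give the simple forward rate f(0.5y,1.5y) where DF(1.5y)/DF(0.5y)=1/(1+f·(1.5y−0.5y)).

1 1/2 2391/2500
2 1 1849/2000
3 3/2 879/1000
f(0.5y,1.5y) = ((2391/2500)/(879/1000) − 1)/(1) = 129/1465 ≈ 8.8055%

step 1 [0.5y] swap r/2=109/2391: DF=(1 − 109/2391·(0))/(1+109/2391) = 2391/2500 ≈ 0.956400
step 2 [1y] swap r/2=755/18809: DF=(1 − 755/18809·(0.956400))/(1+755/18809) = 1849/2000 ≈ 0.924500
step 3 [1.5y] zero: DF = P = 879/1000 ≈ 0.879000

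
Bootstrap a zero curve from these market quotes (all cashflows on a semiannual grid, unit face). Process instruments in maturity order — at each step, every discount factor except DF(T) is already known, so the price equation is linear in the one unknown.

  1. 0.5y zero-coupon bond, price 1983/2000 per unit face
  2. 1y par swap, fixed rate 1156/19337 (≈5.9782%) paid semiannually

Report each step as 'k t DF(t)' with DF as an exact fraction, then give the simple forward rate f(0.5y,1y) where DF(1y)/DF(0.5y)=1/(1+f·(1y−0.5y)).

step 1 [0.5y] zero: DF = P = 1983/2000 ≈ 0.991500
step 2 [1y] swap r/2=578/19337: DF=(1 − 578/19337·(0.991500))/(1+578/19337) = 4711/5000 ≈ 0.942200

1 1/2 1983/2000
2 1 4711/5000
f(0.5y,1y) = ((1983/2000)/(4711/5000) − 1)/(1/2) = 493/4711 ≈ 10.4649%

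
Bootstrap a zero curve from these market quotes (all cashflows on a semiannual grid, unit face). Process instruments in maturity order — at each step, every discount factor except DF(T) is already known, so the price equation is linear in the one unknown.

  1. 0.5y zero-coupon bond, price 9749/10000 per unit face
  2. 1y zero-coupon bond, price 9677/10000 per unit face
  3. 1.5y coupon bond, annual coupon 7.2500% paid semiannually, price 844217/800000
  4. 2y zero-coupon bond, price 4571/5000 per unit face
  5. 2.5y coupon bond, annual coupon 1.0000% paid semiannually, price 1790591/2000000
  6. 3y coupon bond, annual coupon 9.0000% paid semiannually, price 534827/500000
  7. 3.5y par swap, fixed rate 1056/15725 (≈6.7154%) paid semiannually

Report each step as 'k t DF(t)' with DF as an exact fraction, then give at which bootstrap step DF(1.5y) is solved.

1 1/2 9749/10000
2 1 9677/10000
3 3/2 594/625
4 2 4571/5000
5 5/2 8719/10000
6 3 8221/10000
7 7/2 493/625
DF(1.5y) is solved at step 3

step 1 [0.5y] zero: DF = P = 9749/10000 ≈ 0.974900
step 2 [1y] zero: DF = P = 9677/10000 ≈ 0.967700
step 3 [1.5y] bond c/2=29/800: DF=(844217/800000 − 29/800·(0.974900+0.967700))/(1+29/800) = 594/625 ≈ 0.950400
step 4 [2y] zero: DF = P = 4571/5000 ≈ 0.914200
step 5 [2.5y] bond c/2=1/200: DF=(1790591/2000000 − 1/200·(0.974900+0.967700+0.950400+0.914200))/(1+1/200) = 8719/10000 ≈ 0.871900
step 6 [3y] bond c/2=9/200: DF=(534827/500000 − 9/200·(0.974900+0.967700+0.950400+0.914200+0.871900))/(1+9/200) = 8221/10000 ≈ 0.822100
step 7 [3.5y] swap r/2=528/15725: DF=(1 − 528/15725·(0.974900+0.967700+0.950400+0.914200+0.871900+0.822100))/(1+528/15725) = 493/625 ≈ 0.788800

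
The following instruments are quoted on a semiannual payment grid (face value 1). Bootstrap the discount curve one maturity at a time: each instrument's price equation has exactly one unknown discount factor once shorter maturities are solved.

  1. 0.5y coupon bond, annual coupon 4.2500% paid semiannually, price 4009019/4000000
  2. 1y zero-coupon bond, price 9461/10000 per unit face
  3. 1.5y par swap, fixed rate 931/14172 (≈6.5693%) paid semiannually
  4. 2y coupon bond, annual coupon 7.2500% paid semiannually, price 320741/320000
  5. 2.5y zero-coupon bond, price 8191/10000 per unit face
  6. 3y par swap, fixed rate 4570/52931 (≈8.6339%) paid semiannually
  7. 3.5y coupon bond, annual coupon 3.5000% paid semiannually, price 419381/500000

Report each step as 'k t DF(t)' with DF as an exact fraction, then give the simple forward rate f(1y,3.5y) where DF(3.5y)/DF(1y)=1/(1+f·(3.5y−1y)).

1 1/2 4907/5000
2 1 9461/10000
3 3/2 9069/10000
4 2 8681/10000
5 5/2 8191/10000
6 3 1543/2000
7 7/2 7333/10000
f(1y,3.5y) = ((9461/10000)/(7333/10000) − 1)/(5/2) = 4256/36665 ≈ 11.6078%

step 1 [0.5y] bond c/2=17/800: DF=(4009019/4000000 − 17/800·(0))/(1+17/800) = 4907/5000 ≈ 0.981400
step 2 [1y] zero: DF = P = 9461/10000 ≈ 0.946100
step 3 [1.5y] swap r/2=931/28344: DF=(1 − 931/28344·(0.981400+0.946100))/(1+931/28344) = 9069/10000 ≈ 0.906900
step 4 [2y] bond c/2=29/800: DF=(320741/320000 − 29/800·(0.981400+0.946100+0.906900))/(1+29/800) = 8681/10000 ≈ 0.868100
step 5 [2.5y] zero: DF = P = 8191/10000 ≈ 0.819100
step 6 [3y] swap r/2=2285/52931: DF=(1 − 2285/52931·(0.981400+0.946100+0.906900+0.868100+0.819100))/(1+2285/52931) = 1543/2000 ≈ 0.771500
step 7 [3.5y] bond c/2=7/400: DF=(419381/500000 − 7/400·(0.981400+0.946100+0.906900+0.868100+0.819100+0.771500))/(1+7/400) = 7333/10000 ≈ 0.733300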